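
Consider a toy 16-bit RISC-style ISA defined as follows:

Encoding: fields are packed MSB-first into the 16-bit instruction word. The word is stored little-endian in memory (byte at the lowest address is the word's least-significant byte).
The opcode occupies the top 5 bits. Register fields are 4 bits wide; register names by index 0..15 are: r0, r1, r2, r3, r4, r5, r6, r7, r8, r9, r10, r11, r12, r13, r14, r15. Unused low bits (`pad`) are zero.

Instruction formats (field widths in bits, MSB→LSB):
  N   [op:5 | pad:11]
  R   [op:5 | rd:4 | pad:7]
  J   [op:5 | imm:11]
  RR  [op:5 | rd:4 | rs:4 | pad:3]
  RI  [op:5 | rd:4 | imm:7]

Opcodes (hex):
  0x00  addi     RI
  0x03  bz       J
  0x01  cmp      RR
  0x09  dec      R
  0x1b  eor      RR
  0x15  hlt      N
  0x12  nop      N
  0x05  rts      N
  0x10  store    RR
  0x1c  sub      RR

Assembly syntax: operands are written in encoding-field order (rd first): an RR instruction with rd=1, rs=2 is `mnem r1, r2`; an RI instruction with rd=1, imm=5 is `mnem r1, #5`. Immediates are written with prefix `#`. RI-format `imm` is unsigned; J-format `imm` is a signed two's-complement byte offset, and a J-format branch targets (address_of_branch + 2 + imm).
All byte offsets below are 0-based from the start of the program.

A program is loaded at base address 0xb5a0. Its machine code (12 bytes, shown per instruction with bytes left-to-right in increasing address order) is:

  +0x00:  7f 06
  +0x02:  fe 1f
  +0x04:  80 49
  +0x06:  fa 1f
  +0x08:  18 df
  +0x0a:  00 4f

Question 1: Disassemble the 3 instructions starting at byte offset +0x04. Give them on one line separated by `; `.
dec r3; bz #-6; eor r14, r3

off 0x04: read 80 49 as little → 0x4980
  op=0x4980>>11=0x9 ⇒ dec (R)
  rd@[10:7]=0x3 ⇒ r3
off 0x06: read fa 1f as little → 0x1ffa
  op=0x1ffa>>11=0x3 ⇒ bz (J)
  imm@[10:0]=0x7fa (s11→-6) ⇒ #-6
off 0x08: read 18 df as little → 0xdf18
  op=0xdf18>>11=0x1b ⇒ eor (RR)
  rd@[10:7]=0xe ⇒ r14
  rs@[6:3]=0x3 ⇒ r3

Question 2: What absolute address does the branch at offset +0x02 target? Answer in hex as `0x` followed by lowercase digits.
0xb5a2

+0x02: fe 1f ⇒ word 0x1ffe (little)
  opcode bits[15:11]=0x3: bz/J
  imm: (w>>0)&0x7ff=0x7fe (s11→-2) → #-2
  target = base 0xb5a0 + off 0x02 + 2 + imm -2 = 0xb5a2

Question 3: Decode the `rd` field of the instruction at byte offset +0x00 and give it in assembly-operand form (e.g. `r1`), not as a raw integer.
r12

[00] 7f 06 → 0x067f
  top 5b → 0x0 → addi [RI]
  [10:7] rd=12 = r12
  [6:0] imm=127 = #127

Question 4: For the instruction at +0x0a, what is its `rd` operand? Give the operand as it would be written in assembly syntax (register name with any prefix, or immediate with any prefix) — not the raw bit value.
+0x0a: 00 4f ⇒ word 0x4f00 (little)
  top 5b → 0x9 → dec [R]
  rd: (w>>7)&0xf=0xe → r14

r14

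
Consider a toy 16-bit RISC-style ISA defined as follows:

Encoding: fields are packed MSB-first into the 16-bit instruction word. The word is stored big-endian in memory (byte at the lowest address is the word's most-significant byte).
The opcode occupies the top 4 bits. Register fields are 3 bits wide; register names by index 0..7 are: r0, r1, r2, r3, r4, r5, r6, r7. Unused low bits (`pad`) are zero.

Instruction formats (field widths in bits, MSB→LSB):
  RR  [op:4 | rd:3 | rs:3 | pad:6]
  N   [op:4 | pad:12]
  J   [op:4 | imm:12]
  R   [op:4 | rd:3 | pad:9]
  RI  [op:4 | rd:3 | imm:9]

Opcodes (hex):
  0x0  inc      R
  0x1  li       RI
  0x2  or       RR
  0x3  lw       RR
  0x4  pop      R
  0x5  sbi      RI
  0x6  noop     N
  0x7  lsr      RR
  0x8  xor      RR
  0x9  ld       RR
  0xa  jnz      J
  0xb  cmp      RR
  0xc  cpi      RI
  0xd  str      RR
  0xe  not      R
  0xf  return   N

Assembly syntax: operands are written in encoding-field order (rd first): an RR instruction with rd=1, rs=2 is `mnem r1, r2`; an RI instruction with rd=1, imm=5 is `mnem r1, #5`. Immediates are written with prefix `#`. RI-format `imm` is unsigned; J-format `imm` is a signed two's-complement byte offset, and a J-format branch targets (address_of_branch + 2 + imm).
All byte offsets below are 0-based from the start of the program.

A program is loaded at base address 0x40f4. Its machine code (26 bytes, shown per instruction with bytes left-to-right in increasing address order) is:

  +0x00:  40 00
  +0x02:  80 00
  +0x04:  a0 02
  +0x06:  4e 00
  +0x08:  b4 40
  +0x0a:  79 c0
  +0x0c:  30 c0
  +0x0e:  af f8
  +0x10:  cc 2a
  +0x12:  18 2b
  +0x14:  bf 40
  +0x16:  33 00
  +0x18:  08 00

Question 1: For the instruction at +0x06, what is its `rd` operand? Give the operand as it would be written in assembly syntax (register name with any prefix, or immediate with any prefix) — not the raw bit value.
[06] 4e 00 → 0x4e00
  op=0x4e00>>12=0x4 ⇒ pop (R)
  [11:9] rd=7 = r7

r7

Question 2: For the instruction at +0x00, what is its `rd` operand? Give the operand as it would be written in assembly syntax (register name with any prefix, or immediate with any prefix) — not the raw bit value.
[00] 40 00 → 0x4000
  top 4b → 0x4 → pop [R]
  [11:9] rd=0 = r0

r0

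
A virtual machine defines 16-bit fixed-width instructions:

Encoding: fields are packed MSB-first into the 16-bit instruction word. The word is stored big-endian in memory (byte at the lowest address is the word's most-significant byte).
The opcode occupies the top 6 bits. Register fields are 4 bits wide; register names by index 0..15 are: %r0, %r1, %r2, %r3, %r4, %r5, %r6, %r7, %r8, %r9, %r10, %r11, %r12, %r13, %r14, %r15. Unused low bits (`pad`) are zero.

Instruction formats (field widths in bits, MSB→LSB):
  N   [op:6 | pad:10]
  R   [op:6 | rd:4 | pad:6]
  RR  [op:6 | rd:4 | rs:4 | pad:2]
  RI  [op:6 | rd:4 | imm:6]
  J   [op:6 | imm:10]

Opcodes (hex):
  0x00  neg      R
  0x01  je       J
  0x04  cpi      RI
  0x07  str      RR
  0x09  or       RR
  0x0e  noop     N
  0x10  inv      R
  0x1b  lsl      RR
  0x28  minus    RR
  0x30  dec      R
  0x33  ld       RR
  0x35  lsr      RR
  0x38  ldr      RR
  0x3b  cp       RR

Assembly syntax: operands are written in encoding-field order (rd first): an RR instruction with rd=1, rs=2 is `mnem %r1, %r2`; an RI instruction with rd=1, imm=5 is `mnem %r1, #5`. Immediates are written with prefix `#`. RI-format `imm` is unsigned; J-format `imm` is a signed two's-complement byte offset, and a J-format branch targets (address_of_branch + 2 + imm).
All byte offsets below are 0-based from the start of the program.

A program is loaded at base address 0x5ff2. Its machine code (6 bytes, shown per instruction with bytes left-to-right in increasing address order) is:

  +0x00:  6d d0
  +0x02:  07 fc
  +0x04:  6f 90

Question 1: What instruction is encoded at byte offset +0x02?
je #-4

off 0x02: read 07 fc as big → 0x07fc
  op=0x07fc>>10=0x1 ⇒ je (J)
  imm: (w>>0)&0x3ff=0x3fc (s10→-4) → #-4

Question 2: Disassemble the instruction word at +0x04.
lsl %r14, %r4

off 0x04: read 6f 90 as big → 0x6f90
  op=0x6f90>>10=0x1b ⇒ lsl (RR)
  rd: (w>>6)&0xf=0xe → %r14
  rs: (w>>2)&0xf=0x4 → %r4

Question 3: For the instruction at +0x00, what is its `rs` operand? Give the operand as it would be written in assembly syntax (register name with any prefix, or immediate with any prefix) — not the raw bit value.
%r4

[00] 6d d0 → 0x6dd0
  opcode bits[15:10]=0x1b: lsl/RR
  rd@[9:6]=0x7 ⇒ %r7
  rs@[5:2]=0x4 ⇒ %r4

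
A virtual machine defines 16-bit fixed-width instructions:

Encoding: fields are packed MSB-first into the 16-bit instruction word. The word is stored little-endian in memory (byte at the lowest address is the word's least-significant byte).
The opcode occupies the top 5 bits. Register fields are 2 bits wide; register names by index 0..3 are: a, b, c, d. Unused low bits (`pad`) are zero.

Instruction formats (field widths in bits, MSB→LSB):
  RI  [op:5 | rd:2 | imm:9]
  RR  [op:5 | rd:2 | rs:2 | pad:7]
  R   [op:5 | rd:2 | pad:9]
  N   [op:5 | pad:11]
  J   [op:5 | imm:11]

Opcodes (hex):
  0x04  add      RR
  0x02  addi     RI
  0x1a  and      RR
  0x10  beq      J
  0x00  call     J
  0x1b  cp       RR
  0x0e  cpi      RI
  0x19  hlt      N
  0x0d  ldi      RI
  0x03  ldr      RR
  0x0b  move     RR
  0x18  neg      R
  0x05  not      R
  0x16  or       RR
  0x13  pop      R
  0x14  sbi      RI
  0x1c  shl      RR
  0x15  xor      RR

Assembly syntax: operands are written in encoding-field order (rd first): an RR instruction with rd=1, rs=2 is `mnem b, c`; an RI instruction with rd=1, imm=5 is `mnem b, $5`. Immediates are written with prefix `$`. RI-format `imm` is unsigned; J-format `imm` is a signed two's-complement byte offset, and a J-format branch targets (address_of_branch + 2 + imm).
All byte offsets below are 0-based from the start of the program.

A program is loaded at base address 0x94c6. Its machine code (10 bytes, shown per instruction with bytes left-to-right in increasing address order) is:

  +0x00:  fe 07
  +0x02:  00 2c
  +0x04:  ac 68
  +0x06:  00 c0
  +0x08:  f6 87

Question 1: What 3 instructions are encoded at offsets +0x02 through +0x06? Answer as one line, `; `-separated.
not c; ldi a, $172; neg a

@+02  little-endian(00 2c) = 0x2c00
  opcode bits[15:11]=0x5: not/R
  rd: (w>>9)&0x3=0x2 → c
@+04  little-endian(ac 68) = 0x68ac
  opcode bits[15:11]=0xd: ldi/RI
  rd: (w>>9)&0x3=0x0 → a
  imm: (w>>0)&0x1ff=0xac → $172
@+06  little-endian(00 c0) = 0xc000
  opcode bits[15:11]=0x18: neg/R
  rd: (w>>9)&0x3=0x0 → a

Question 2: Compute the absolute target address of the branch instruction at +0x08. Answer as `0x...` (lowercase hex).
0x94c6

[08] f6 87 → 0x87f6
  opcode bits[15:11]=0x10: beq/J
  imm: (w>>0)&0x7ff=0x7f6 (s11→-10) → $-10
  target = base 0x94c6 + off 0x08 + 2 + imm -10 = 0x94c6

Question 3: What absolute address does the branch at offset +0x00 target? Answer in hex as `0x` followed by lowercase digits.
0x94c6

@+00  little-endian(fe 07) = 0x07fe
  op=0x07fe>>11=0x0 ⇒ call (J)
  imm@[10:0]=0x7fe (s11→-2) ⇒ $-2
  target = base 0x94c6 + off 0x00 + 2 + imm -2 = 0x94c6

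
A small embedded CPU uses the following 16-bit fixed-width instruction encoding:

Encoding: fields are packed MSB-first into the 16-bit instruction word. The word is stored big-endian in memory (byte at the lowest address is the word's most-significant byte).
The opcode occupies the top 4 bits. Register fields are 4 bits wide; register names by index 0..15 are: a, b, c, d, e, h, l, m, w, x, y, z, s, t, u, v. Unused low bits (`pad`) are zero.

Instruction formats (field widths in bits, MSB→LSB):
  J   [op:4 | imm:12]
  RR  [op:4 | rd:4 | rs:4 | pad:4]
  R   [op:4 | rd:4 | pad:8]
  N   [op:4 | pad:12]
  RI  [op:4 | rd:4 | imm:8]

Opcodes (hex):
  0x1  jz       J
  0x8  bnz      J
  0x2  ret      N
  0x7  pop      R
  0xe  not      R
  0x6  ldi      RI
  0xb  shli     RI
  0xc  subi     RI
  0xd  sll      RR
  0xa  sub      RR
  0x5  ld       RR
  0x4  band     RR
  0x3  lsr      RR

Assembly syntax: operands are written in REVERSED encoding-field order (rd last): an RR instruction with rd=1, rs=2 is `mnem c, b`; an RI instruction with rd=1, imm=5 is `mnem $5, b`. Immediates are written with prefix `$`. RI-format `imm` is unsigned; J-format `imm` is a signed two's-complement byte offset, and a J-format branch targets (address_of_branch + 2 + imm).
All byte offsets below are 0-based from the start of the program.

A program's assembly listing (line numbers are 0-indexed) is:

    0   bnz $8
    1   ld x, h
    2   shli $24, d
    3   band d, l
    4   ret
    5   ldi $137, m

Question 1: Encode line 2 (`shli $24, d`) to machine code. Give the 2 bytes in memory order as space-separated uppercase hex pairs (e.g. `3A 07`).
B3 18

line 2 (shli): pack op=0xb:4|rd=3:4|imm=24:8 = 0xb318; big→ b3 18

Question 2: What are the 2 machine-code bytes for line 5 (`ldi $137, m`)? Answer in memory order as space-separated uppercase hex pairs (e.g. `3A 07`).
L5: ldi op=0x6:4|rd=7:4|imm=137:8 ⇒ 0x6789 ⇒ big 67 89

67 89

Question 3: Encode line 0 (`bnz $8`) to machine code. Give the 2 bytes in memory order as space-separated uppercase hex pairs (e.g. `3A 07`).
0. bnz fields op=0x8:4|imm=8:12 → word 8008h → 80 08

80 08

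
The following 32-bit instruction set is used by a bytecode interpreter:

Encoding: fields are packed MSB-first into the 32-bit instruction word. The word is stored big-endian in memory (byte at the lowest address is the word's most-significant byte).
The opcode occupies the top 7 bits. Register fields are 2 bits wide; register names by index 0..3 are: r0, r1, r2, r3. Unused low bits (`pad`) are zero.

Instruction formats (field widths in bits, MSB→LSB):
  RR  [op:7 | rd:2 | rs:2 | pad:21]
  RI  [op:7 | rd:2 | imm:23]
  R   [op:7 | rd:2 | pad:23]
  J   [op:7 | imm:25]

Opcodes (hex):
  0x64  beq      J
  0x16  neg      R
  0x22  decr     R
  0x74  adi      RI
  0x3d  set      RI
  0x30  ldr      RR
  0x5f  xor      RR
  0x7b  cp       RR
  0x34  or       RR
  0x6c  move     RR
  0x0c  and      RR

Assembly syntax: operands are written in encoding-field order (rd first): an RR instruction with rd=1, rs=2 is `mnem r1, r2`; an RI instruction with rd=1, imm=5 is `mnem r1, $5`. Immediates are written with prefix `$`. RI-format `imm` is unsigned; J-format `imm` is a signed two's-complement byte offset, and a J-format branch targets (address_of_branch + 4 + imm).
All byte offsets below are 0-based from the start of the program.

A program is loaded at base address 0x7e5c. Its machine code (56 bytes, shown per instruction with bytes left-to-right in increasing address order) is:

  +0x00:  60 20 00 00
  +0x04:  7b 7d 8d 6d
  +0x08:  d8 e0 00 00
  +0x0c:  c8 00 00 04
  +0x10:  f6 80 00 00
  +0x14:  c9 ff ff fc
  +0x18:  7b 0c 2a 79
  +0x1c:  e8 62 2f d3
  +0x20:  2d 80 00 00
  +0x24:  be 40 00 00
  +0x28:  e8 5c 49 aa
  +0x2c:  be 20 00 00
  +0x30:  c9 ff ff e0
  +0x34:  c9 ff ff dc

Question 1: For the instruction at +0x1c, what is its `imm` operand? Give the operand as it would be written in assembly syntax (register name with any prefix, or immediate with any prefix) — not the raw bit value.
$6434771

[1c] e8 62 2f d3 → 0xe8622fd3
  top 7b → 0x74 → adi [RI]
  rd@[24:23]=0x0 ⇒ r0
  imm@[22:0]=0x622fd3 ⇒ $6434771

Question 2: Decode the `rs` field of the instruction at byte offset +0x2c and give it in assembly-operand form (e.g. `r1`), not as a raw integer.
r1

@+2c  big-endian(be 20 00 00) = 0xbe200000
  op=0xbe200000>>25=0x5f ⇒ xor (RR)
  [24:23] rd=0 = r0
  [22:21] rs=1 = r1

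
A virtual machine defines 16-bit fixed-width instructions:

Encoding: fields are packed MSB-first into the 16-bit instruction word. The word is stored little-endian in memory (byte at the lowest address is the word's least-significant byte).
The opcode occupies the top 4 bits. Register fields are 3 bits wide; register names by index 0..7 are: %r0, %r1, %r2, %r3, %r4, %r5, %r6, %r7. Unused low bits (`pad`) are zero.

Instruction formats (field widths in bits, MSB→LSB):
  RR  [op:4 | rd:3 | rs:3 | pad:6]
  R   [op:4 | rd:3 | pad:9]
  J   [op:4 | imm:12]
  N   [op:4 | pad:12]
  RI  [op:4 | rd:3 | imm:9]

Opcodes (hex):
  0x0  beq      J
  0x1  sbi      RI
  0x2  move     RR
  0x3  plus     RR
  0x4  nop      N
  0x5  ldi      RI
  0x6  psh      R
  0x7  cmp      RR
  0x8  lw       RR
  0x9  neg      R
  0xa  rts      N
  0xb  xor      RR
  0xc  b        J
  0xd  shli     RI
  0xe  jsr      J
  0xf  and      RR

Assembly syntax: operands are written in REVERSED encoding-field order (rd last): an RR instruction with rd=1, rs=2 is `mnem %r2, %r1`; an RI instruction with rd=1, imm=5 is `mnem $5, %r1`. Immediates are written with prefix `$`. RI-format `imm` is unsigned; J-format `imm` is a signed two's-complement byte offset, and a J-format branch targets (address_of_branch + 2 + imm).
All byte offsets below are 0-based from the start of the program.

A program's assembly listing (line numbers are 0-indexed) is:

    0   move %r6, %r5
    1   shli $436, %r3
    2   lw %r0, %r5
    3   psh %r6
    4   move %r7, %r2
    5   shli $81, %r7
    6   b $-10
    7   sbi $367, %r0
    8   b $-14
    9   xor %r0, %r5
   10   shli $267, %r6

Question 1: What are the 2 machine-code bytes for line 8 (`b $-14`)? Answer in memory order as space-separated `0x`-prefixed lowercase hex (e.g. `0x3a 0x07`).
L8: b op=0xc:4|imm=-14:12 ⇒ 0xcff2 ⇒ little f2 cf

0xf2 0xcf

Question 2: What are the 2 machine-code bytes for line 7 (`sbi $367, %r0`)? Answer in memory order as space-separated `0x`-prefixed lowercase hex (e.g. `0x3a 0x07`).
L7: sbi op=0x1:4|rd=0:3|imm=367:9 ⇒ 0x116f ⇒ little 6f 11

0x6f 0x11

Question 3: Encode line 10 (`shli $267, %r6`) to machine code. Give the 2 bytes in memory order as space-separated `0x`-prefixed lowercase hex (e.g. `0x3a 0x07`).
0x0b 0xdd

L10: shli op=0xd:4|rd=6:3|imm=267:9 ⇒ 0xdd0b ⇒ little 0b dd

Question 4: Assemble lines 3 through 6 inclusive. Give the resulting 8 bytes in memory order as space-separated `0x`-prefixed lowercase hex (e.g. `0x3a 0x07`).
0x00 0x6c 0xc0 0x25 0x51 0xde 0xf6 0xcf

line 3 (psh): pack op=0x6:4|rd=6:3|pad=0:9 = 0x6c00; little→ 00 6c
line 4 (move): pack op=0x2:4|rd=2:3|rs=7:3|pad=0:6 = 0x25c0; little→ c0 25
line 5 (shli): pack op=0xd:4|rd=7:3|imm=81:9 = 0xde51; little→ 51 de
line 6 (b): pack op=0xc:4|imm=-10:12 = 0xcff6; little→ f6 cf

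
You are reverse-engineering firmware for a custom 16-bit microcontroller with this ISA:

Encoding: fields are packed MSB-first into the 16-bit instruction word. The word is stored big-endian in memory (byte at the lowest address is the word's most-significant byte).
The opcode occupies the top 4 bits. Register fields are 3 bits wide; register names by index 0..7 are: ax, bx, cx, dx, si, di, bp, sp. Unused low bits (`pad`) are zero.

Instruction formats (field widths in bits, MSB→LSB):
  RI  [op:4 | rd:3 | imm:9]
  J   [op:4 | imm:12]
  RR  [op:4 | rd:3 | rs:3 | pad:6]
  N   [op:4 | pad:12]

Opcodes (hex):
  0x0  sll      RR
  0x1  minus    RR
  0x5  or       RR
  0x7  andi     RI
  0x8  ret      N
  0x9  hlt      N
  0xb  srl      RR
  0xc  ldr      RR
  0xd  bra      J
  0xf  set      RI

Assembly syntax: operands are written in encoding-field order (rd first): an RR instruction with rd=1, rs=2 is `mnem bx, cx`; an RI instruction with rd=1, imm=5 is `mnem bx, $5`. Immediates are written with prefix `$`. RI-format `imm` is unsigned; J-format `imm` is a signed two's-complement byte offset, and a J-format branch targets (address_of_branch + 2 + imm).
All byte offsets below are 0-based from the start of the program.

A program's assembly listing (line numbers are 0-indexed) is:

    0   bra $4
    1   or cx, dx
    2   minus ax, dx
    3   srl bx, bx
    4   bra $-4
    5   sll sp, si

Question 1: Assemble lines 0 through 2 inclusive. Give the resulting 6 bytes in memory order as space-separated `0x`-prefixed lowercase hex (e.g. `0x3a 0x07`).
L0: bra op=0xd:4|imm=4:12 ⇒ 0xd004 ⇒ big d0 04
L1: or op=0x5:4|rd=2:3|rs=3:3|pad=0:6 ⇒ 0x54c0 ⇒ big 54 c0
L2: minus op=0x1:4|rd=0:3|rs=3:3|pad=0:6 ⇒ 0x10c0 ⇒ big 10 c0

0xd0 0x04 0x54 0xc0 0x10 0xc0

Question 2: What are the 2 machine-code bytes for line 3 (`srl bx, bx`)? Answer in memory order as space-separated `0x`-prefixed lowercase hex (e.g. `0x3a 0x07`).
line 3 (srl): pack op=0xb:4|rd=1:3|rs=1:3|pad=0:6 = 0xb240; big→ b2 40

0xb2 0x40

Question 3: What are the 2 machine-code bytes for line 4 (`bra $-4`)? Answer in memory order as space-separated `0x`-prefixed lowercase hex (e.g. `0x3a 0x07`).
L4: bra op=0xd:4|imm=-4:12 ⇒ 0xdffc ⇒ big df fc

0xdf 0xfc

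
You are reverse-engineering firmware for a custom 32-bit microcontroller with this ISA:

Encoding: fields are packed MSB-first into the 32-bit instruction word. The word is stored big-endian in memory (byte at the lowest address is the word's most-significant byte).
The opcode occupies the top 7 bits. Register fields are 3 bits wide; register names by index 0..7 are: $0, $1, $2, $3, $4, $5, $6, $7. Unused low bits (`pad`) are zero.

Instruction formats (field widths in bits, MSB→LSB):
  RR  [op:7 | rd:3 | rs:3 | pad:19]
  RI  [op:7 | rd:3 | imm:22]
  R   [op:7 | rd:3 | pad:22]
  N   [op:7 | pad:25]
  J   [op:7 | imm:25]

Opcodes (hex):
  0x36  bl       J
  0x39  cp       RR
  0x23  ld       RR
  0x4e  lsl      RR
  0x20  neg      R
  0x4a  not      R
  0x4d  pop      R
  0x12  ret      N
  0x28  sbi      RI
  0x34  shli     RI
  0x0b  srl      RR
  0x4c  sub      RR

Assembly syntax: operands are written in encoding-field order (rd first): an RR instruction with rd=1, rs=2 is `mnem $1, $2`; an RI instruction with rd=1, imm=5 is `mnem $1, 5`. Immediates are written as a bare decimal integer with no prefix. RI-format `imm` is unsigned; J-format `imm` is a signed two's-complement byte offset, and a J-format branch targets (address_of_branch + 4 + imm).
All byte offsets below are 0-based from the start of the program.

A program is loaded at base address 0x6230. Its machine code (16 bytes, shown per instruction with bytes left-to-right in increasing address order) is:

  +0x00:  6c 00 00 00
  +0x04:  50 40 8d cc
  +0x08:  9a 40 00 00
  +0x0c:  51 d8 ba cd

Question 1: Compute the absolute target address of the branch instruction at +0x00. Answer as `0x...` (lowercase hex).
[00] 6c 00 00 00 → 0x6c000000
  op=0x6c000000>>25=0x36 ⇒ bl (J)
  [24:0] imm=0 = 0
  target = base 0x6230 + off 0x00 + 4 + imm 0 = 0x6234

0x6234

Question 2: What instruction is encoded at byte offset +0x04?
sbi $1, 36300

[04] 50 40 8d cc → 0x50408dcc
  top 7b → 0x28 → sbi [RI]
  [24:22] rd=1 = $1
  [21:0] imm=36300 = 36300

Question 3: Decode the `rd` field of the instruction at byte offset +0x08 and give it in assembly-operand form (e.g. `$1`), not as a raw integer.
off 0x08: read 9a 40 00 00 as big → 0x9a400000
  op=0x9a400000>>25=0x4d ⇒ pop (R)
  [24:22] rd=1 = $1

$1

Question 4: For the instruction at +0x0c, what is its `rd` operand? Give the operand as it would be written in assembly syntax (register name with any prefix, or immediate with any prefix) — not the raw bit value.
$7

off 0x0c: read 51 d8 ba cd as big → 0x51d8bacd
  op=0x51d8bacd>>25=0x28 ⇒ sbi (RI)
  rd: (w>>22)&0x7=0x7 → $7
  imm: (w>>0)&0x3fffff=0x18bacd → 1620685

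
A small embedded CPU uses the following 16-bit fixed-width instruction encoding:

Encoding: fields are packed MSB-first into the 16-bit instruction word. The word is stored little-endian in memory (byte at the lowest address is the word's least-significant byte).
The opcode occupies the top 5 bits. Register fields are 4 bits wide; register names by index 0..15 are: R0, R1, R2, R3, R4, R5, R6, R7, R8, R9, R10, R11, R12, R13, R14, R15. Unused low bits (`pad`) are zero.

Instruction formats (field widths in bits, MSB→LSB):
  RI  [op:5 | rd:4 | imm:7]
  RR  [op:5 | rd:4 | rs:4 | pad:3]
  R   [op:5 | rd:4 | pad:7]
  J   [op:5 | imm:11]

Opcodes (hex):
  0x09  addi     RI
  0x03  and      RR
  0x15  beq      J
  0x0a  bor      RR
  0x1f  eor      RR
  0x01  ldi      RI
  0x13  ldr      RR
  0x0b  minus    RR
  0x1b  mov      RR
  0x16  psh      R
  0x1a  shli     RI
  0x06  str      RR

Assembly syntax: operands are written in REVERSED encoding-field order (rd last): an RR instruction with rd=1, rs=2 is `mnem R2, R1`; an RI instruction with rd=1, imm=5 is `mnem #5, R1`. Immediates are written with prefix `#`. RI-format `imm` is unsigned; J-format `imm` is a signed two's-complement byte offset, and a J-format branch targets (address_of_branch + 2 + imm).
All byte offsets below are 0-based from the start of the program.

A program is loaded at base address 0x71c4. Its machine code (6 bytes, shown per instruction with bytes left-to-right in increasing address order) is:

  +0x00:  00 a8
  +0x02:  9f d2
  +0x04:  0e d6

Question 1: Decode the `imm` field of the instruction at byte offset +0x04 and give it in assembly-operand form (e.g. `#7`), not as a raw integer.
#14

[04] 0e d6 → 0xd60e
  op=0xd60e>>11=0x1a ⇒ shli (RI)
  [10:7] rd=12 = R12
  [6:0] imm=14 = #14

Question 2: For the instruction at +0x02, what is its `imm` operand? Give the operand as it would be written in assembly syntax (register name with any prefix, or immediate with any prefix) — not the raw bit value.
#31

off 0x02: read 9f d2 as little → 0xd29f
  top 5b → 0x1a → shli [RI]
  [10:7] rd=5 = R5
  [6:0] imm=31 = #31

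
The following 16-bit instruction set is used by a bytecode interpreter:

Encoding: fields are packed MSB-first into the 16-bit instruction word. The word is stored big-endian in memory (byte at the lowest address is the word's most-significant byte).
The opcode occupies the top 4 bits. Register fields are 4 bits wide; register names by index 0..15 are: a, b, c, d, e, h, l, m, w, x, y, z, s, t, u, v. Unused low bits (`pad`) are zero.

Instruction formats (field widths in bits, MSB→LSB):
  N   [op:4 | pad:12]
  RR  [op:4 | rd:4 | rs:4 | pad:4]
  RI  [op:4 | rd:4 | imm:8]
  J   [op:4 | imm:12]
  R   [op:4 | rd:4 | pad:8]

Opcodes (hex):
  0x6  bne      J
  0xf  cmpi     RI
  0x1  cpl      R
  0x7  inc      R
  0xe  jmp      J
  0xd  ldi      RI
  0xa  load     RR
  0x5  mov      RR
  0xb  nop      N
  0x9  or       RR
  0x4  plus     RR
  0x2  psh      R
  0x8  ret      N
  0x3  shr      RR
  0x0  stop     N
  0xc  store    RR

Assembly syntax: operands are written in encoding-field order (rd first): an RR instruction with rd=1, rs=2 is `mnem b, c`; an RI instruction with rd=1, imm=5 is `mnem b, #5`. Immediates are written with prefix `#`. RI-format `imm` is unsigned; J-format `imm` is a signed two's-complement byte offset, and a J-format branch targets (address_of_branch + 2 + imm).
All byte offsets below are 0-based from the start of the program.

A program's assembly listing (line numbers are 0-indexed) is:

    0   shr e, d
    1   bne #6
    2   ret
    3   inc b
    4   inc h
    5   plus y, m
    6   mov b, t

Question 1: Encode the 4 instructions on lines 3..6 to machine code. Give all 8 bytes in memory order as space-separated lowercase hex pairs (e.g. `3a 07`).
71 00 75 00 4a 70 51 d0

3. inc fields op=0x7:4|rd=1:4|pad=0:8 → word 7100h → 71 00
4. inc fields op=0x7:4|rd=5:4|pad=0:8 → word 7500h → 75 00
5. plus fields op=0x4:4|rd=10:4|rs=7:4|pad=0:4 → word 4a70h → 4a 70
6. mov fields op=0x5:4|rd=1:4|rs=13:4|pad=0:4 → word 51d0h → 51 d0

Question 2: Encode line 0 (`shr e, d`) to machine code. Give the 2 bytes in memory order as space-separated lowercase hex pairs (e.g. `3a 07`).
0. shr fields op=0x3:4|rd=4:4|rs=3:4|pad=0:4 → word 3430h → 34 30

34 30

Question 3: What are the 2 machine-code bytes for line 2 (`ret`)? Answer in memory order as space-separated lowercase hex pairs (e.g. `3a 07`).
line 2 (ret): pack op=0x8:4|pad=0:12 = 0x8000; big→ 80 00

80 00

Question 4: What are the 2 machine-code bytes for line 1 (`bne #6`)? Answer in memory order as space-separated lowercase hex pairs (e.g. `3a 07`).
L1: bne op=0x6:4|imm=6:12 ⇒ 0x6006 ⇒ big 60 06

60 06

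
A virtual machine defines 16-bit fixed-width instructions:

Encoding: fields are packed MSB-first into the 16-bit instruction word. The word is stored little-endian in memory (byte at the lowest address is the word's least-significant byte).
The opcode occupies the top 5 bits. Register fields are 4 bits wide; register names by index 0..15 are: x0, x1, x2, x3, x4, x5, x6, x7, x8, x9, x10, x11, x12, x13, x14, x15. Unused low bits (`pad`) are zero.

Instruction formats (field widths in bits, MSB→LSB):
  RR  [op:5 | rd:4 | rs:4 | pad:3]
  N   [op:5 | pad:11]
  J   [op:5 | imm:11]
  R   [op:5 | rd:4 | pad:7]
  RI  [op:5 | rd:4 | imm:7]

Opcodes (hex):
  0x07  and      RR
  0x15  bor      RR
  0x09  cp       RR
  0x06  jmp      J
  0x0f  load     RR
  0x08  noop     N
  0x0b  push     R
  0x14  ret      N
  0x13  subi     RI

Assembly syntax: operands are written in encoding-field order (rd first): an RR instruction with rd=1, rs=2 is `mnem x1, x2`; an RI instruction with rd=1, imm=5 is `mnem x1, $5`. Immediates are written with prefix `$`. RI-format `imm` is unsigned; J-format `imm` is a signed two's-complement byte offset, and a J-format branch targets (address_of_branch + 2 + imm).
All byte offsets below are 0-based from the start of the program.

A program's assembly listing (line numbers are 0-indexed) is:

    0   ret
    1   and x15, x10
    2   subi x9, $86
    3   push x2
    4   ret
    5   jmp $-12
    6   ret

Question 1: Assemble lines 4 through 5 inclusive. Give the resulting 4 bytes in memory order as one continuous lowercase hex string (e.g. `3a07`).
4. ret fields op=0x14:5|pad=0:11 → word a000h → 00 a0
5. jmp fields op=0x6:5|imm=-12:11 → word 37f4h → f4 37

00a0f437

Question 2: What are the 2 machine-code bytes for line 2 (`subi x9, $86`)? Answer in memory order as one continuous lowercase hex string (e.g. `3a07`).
d69c

L2: subi op=0x13:5|rd=9:4|imm=86:7 ⇒ 0x9cd6 ⇒ little d6 9c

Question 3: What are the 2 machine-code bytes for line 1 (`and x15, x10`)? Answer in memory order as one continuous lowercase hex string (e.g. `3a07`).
1. and fields op=0x7:5|rd=15:4|rs=10:4|pad=0:3 → word 3fd0h → d0 3f

d03f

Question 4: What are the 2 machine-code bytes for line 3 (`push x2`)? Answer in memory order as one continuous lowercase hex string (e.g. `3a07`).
0059

L3: push op=0xb:5|rd=2:4|pad=0:7 ⇒ 0x5900 ⇒ little 00 59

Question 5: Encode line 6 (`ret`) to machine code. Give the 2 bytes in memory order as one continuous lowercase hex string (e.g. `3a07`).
line 6 (ret): pack op=0x14:5|pad=0:11 = 0xa000; little→ 00 a0

00a0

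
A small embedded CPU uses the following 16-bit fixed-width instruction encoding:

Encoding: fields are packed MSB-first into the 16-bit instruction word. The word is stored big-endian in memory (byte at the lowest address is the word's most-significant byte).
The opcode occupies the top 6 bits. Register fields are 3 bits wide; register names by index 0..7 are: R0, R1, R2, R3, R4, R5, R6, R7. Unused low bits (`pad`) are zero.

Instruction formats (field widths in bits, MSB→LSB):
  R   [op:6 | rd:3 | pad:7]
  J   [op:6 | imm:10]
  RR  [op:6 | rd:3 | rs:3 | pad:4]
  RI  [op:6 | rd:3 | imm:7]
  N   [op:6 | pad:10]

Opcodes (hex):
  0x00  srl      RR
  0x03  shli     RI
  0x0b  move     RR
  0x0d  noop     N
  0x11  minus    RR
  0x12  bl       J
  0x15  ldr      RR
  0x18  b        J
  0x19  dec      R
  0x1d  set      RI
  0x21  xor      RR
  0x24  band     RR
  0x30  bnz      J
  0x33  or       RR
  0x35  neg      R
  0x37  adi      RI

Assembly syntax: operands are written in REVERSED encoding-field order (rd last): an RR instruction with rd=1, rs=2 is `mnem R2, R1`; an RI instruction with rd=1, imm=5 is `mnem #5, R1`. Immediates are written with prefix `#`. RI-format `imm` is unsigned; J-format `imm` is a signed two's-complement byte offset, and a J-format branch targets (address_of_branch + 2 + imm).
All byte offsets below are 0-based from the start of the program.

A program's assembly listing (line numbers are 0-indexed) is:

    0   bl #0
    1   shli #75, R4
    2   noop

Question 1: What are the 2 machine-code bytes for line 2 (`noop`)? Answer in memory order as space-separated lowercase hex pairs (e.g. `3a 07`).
34 00

L2: noop op=0xd:6|pad=0:10 ⇒ 0x3400 ⇒ big 34 00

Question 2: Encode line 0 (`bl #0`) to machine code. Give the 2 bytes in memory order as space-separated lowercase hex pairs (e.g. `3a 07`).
48 00

L0: bl op=0x12:6|imm=0:10 ⇒ 0x4800 ⇒ big 48 00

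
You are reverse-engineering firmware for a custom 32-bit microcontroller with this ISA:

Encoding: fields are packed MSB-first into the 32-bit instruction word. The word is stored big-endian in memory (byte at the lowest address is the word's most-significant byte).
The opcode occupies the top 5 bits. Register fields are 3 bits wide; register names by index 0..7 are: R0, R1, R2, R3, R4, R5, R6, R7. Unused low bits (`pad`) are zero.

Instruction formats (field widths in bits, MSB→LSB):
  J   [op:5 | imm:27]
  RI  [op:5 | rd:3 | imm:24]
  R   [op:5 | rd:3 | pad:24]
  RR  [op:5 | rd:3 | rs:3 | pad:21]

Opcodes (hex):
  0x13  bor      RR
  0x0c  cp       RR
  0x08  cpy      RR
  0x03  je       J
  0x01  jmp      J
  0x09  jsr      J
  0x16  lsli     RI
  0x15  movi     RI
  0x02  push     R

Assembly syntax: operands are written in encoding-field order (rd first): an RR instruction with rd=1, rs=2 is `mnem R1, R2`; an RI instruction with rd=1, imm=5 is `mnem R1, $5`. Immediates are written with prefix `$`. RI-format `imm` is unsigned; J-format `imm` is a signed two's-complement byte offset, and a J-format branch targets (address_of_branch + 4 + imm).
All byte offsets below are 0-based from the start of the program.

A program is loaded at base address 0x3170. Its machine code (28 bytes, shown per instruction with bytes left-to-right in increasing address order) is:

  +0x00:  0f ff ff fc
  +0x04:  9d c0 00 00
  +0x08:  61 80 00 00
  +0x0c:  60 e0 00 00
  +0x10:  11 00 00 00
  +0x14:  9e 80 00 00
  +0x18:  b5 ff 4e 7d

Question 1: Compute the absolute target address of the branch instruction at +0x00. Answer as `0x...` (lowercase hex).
+0x00: 0f ff ff fc ⇒ word 0x0ffffffc (big)
  op=0x0ffffffc>>27=0x1 ⇒ jmp (J)
  [26:0] imm=134217724 (s27→-4) = $-4
  target = base 0x3170 + off 0x00 + 4 + imm -4 = 0x3170

0x3170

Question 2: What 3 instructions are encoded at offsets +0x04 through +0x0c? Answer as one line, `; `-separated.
bor R5, R6; cp R1, R4; cp R0, R7

[04] 9d c0 00 00 → 0x9dc00000
  top 5b → 0x13 → bor [RR]
  rd: (w>>24)&0x7=0x5 → R5
  rs: (w>>21)&0x7=0x6 → R6
[08] 61 80 00 00 → 0x61800000
  top 5b → 0xc → cp [RR]
  rd: (w>>24)&0x7=0x1 → R1
  rs: (w>>21)&0x7=0x4 → R4
[0c] 60 e0 00 00 → 0x60e00000
  top 5b → 0xc → cp [RR]
  rd: (w>>24)&0x7=0x0 → R0
  rs: (w>>21)&0x7=0x7 → R7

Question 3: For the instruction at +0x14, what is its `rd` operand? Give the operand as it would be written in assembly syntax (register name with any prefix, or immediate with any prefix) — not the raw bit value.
R6

+0x14: 9e 80 00 00 ⇒ word 0x9e800000 (big)
  opcode bits[31:27]=0x13: bor/RR
  rd: (w>>24)&0x7=0x6 → R6
  rs: (w>>21)&0x7=0x4 → R4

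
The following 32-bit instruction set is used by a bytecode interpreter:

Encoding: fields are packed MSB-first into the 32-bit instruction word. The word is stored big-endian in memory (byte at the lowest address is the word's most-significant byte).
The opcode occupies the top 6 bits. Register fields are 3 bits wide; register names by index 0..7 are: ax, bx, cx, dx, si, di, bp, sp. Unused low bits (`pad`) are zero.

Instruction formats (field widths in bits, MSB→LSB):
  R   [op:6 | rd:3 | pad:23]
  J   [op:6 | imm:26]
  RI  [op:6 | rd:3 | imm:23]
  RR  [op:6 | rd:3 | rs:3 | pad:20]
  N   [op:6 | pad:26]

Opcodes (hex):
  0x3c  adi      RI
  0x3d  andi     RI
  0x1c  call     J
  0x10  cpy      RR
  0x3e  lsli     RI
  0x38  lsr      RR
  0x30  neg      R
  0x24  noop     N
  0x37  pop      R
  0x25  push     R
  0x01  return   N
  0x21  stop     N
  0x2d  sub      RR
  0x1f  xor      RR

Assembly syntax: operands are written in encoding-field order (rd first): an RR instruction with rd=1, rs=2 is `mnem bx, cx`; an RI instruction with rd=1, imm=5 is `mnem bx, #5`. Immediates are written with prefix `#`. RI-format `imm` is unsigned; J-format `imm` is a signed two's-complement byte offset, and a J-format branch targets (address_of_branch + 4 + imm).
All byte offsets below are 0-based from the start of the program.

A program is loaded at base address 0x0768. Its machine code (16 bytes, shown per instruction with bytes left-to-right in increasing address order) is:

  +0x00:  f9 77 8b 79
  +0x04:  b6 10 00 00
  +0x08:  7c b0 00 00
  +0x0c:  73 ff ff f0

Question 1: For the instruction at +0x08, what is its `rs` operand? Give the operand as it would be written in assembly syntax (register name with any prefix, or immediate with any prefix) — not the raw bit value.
dx

[08] 7c b0 00 00 → 0x7cb00000
  top 6b → 0x1f → xor [RR]
  rd: (w>>23)&0x7=0x1 → bx
  rs: (w>>20)&0x7=0x3 → dx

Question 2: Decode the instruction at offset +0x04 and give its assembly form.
[04] b6 10 00 00 → 0xb6100000
  op=0xb6100000>>26=0x2d ⇒ sub (RR)
  rd@[25:23]=0x4 ⇒ si
  rs@[22:20]=0x1 ⇒ bx

sub si, bx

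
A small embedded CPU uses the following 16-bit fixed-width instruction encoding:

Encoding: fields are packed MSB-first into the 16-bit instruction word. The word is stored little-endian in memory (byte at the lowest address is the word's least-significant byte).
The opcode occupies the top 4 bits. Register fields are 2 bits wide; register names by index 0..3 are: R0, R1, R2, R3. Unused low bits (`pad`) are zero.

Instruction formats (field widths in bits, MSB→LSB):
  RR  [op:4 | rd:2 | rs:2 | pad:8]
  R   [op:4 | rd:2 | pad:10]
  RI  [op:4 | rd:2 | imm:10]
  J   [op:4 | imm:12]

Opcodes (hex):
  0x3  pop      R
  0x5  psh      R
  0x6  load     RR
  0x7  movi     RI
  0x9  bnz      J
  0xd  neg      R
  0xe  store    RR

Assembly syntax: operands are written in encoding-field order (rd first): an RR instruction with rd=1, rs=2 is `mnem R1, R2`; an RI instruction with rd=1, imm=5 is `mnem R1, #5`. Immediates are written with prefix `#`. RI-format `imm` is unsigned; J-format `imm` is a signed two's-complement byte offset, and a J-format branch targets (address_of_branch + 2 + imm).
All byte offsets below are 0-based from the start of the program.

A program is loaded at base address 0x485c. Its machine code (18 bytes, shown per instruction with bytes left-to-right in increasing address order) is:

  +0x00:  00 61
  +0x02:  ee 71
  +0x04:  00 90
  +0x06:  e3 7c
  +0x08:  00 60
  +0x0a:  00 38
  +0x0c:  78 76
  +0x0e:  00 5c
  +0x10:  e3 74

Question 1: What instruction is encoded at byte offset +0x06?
[06] e3 7c → 0x7ce3
  op=0x7ce3>>12=0x7 ⇒ movi (RI)
  rd: (w>>10)&0x3=0x3 → R3
  imm: (w>>0)&0x3ff=0xe3 → #227

movi R3, #227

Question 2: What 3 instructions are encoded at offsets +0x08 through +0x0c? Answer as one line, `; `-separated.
load R0, R0; pop R2; movi R1, #632

[08] 00 60 → 0x6000
  opcode bits[15:12]=0x6: load/RR
  rd@[11:10]=0x0 ⇒ R0
  rs@[9:8]=0x0 ⇒ R0
[0a] 00 38 → 0x3800
  opcode bits[15:12]=0x3: pop/R
  rd@[11:10]=0x2 ⇒ R2
[0c] 78 76 → 0x7678
  opcode bits[15:12]=0x7: movi/RI
  rd@[11:10]=0x1 ⇒ R1
  imm@[9:0]=0x278 ⇒ #632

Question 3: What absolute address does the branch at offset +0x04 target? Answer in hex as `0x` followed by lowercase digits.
0x4862

off 0x04: read 00 90 as little → 0x9000
  top 4b → 0x9 → bnz [J]
  [11:0] imm=0 = #0
  target = base 0x485c + off 0x04 + 2 + imm 0 = 0x4862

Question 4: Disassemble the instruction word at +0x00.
load R0, R1

off 0x00: read 00 61 as little → 0x6100
  top 4b → 0x6 → load [RR]
  rd: (w>>10)&0x3=0x0 → R0
  rs: (w>>8)&0x3=0x1 → R1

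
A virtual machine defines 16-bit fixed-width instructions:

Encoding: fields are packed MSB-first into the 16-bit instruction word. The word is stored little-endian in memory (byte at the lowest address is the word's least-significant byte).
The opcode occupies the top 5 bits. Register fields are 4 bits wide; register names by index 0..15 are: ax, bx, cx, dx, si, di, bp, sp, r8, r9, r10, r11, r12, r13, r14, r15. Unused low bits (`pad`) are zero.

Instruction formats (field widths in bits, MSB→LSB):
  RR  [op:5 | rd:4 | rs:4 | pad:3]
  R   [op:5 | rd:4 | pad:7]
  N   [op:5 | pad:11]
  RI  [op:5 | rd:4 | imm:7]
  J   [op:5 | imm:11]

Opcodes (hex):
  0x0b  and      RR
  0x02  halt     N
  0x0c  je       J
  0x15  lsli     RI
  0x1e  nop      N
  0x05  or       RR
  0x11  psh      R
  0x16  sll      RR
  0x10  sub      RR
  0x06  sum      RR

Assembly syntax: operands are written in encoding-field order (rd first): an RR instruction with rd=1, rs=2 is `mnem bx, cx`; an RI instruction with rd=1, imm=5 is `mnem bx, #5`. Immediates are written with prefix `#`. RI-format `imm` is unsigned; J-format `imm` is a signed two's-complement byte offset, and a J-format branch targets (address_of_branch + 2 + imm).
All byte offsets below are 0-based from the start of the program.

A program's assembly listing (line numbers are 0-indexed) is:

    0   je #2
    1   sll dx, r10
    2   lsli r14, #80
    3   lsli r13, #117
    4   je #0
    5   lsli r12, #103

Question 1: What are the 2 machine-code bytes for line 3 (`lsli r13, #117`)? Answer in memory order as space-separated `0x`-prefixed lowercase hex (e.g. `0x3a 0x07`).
L3: lsli op=0x15:5|rd=13:4|imm=117:7 ⇒ 0xaef5 ⇒ little f5 ae

0xf5 0xae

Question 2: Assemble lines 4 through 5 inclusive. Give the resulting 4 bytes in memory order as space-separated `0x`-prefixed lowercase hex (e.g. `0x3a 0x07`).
0x00 0x60 0x67 0xae

line 4 (je): pack op=0xc:5|imm=0:11 = 0x6000; little→ 00 60
line 5 (lsli): pack op=0x15:5|rd=12:4|imm=103:7 = 0xae67; little→ 67 ae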